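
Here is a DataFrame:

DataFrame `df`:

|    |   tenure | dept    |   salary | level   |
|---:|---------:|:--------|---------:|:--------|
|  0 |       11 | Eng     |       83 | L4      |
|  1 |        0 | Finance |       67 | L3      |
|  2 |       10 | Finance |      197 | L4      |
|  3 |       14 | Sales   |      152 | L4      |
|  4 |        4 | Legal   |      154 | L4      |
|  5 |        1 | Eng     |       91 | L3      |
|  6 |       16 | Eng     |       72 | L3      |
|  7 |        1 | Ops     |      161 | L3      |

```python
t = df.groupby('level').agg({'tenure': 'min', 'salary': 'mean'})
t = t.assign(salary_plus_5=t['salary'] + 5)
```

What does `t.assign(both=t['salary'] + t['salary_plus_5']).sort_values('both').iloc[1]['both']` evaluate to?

298.0

group by level: min(tenure), mean(salary):
       tenure  salary
level                
L3          0   97.75
L4          4  146.50
add column salary_plus_5 = t['salary'] + 5:
       tenure  salary  salary_plus_5
level                               
L3          0   97.75         102.75
L4          4  146.50         151.50
add column both = t['salary'] + t['salary_plus_5']:
       tenure  salary  salary_plus_5   both
level                                      
L3          0   97.75         102.75  200.5
L4          4  146.50         151.50  298.0
sort by both:
       tenure  salary  salary_plus_5   both
level                                      
L3          0   97.75         102.75  200.5
L4          4  146.50         151.50  298.0
value at position 1, column 'both' → 298.0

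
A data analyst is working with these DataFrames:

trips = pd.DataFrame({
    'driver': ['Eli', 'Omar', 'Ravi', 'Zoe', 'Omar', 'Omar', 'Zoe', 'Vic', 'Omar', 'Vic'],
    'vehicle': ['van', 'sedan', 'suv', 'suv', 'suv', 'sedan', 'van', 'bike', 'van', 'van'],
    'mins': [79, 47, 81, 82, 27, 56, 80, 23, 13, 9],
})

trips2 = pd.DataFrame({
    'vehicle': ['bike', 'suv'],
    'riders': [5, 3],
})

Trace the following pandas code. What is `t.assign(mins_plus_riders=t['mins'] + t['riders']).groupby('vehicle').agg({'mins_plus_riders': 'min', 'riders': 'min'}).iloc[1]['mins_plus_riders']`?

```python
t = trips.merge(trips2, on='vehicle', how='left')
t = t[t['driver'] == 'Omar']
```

merge on 'vehicle' (how='left') → 10 rows:
  driver vehicle  mins  riders
0    Eli     van    79     NaN
1   Omar   sedan    47     NaN
2   Ravi     suv    81     3.0
3    Zoe     suv    82     3.0
4   Omar     suv    27     3.0
5   Omar   sedan    56     NaN
6    Zoe     van    80     NaN
7    Vic    bike    23     5.0
8   Omar     van    13     NaN
9    Vic     van     9     NaN
filter rows where driver == 'Omar':
  driver vehicle  mins  riders
1   Omar   sedan    47     NaN
4   Omar     suv    27     3.0
5   Omar   sedan    56     NaN
8   Omar     van    13     NaN
add column mins_plus_riders = t['mins'] + t['riders']:
  driver vehicle  mins  riders  mins_plus_riders
1   Omar   sedan    47     NaN               NaN
4   Omar     suv    27     3.0              30.0
5   Omar   sedan    56     NaN               NaN
8   Omar     van    13     NaN               NaN
group by vehicle: min(mins_plus_riders), min(riders):
         mins_plus_riders  riders
vehicle                          
sedan                 NaN     NaN
suv                  30.0     3.0
van                   NaN     NaN
The value at position 1, column 'mins_plus_riders' is 30.0.

30.0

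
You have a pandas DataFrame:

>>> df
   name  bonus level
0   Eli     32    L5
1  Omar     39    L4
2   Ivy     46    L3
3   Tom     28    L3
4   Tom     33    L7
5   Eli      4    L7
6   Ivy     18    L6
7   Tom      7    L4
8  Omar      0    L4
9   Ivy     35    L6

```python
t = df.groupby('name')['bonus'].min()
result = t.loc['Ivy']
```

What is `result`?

18

group by name, min of bonus:
name
Eli      4
Ivy     18
Omar     0
Tom      7
Name: bonus, dtype: int64
Then the value at index 'Ivy': 18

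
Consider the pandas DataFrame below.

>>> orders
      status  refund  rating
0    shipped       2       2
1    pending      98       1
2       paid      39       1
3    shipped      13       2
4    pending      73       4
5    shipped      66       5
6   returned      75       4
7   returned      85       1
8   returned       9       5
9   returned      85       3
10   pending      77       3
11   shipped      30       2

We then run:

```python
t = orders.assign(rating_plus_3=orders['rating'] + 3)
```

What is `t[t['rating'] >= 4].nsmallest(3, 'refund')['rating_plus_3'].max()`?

add column rating_plus_3 = orders['rating'] + 3:
      status  refund  rating  rating_plus_3
0    shipped       2       2              5
1    pending      98       1              4
2       paid      39       1              4
3    shipped      13       2              5
4    pending      73       4              7
5    shipped      66       5              8
6   returned      75       4              7
7   returned      85       1              4
8   returned       9       5              8
9   returned      85       3              6
10   pending      77       3              6
11   shipped      30       2              5
filter rows where rating >= 4:
     status  refund  rating  rating_plus_3
4   pending      73       4              7
5   shipped      66       5              8
6  returned      75       4              7
8  returned       9       5              8
take 3 rows with smallest refund:
     status  refund  rating  rating_plus_3
8  returned       9       5              8
5   shipped      66       5              8
4   pending      73       4              7
Reading off the max of column 'rating_plus_3', we get 8.

8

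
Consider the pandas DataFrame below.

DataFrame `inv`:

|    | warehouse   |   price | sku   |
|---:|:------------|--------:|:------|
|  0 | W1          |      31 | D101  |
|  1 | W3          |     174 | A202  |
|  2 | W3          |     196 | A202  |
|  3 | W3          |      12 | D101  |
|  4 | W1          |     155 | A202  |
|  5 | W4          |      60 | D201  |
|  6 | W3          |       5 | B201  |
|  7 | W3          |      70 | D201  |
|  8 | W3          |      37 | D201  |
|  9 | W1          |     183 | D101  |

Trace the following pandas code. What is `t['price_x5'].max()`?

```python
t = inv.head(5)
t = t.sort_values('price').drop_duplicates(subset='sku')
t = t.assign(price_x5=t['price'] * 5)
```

take first 5 rows:
  warehouse  price   sku
0        W1     31  D101
1        W3    174  A202
2        W3    196  A202
3        W3     12  D101
4        W1    155  A202
sort by price:
  warehouse  price   sku
3        W3     12  D101
0        W1     31  D101
4        W1    155  A202
1        W3    174  A202
2        W3    196  A202
drop duplicate sku (keep=first):
  warehouse  price   sku
3        W3     12  D101
4        W1    155  A202
add column price_x5 = t['price'] * 5:
  warehouse  price   sku  price_x5
3        W3     12  D101        60
4        W1    155  A202       775

775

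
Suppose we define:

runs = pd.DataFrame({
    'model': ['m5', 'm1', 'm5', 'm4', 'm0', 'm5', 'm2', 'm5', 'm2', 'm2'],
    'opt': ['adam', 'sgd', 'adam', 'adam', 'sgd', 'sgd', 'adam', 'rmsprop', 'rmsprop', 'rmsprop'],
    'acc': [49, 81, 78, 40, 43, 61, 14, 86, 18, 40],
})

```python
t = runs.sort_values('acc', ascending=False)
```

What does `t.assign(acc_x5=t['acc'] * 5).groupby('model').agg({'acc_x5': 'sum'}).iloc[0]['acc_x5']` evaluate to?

sort by acc descending:
  model      opt  acc
7    m5  rmsprop   86
1    m1      sgd   81
2    m5     adam   78
5    m5      sgd   61
0    m5     adam   49
4    m0      sgd   43
3    m4     adam   40
9    m2  rmsprop   40
8    m2  rmsprop   18
6    m2     adam   14
add column acc_x5 = t['acc'] * 5:
  model      opt  acc  acc_x5
7    m5  rmsprop   86     430
1    m1      sgd   81     405
2    m5     adam   78     390
5    m5      sgd   61     305
0    m5     adam   49     245
4    m0      sgd   43     215
3    m4     adam   40     200
9    m2  rmsprop   40     200
8    m2  rmsprop   18      90
6    m2     adam   14      70
group by model, sum of acc_x5:
       acc_x5
model        
m0        215
m1        405
m2        360
m4        200
m5       1370
Then the value at position 0, column 'acc_x5': 215

215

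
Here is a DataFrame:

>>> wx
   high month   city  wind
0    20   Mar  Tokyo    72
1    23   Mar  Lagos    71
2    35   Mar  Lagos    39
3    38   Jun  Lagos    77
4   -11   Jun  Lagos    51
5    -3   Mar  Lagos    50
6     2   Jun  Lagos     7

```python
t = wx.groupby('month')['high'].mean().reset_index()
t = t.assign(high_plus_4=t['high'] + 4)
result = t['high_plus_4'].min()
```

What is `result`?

group by month, mean of high:
month
Jun     9.666667
Mar    18.750000
Name: high, dtype: float64
reset_index():
  month       high
0   Jun   9.666667
1   Mar  18.750000
add column high_plus_4 = t['high'] + 4:
  month       high  high_plus_4
0   Jun   9.666667    13.666667
1   Mar  18.750000    22.750000
Finally, min of column 'high_plus_4' = 13.6666666667.

13.6666666667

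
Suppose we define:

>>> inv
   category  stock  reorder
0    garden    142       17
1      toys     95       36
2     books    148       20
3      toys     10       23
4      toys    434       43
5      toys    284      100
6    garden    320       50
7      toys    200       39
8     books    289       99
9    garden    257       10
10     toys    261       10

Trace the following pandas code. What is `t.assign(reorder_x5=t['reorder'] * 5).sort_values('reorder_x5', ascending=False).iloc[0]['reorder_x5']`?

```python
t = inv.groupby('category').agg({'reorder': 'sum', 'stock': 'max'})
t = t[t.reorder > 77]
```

1255

group by category: sum(reorder), max(stock):
          reorder  stock
category                
books         119    289
garden         77    320
toys          251    434
filter rows where reorder > 77:
          reorder  stock
category                
books         119    289
toys          251    434
add column reorder_x5 = t['reorder'] * 5:
          reorder  stock  reorder_x5
category                            
books         119    289         595
toys          251    434        1255
sort by reorder_x5 descending:
          reorder  stock  reorder_x5
category                            
toys          251    434        1255
books         119    289         595
The value at position 0, column 'reorder_x5' is 1255.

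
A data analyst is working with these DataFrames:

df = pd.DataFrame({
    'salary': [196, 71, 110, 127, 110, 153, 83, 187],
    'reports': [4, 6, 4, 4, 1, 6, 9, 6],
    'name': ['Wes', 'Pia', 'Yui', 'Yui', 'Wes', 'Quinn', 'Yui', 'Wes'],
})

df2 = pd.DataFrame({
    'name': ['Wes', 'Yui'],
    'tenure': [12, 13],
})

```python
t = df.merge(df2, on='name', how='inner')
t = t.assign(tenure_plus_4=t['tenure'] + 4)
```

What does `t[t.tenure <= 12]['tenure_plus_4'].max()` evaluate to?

16

merge on 'name' (how='inner') → 6 rows:
   salary  reports name  tenure
0     196        4  Wes      12
1     110        4  Yui      13
2     127        4  Yui      13
3     110        1  Wes      12
4      83        9  Yui      13
5     187        6  Wes      12
add column tenure_plus_4 = t['tenure'] + 4:
   salary  reports name  tenure  tenure_plus_4
0     196        4  Wes      12             16
1     110        4  Yui      13             17
2     127        4  Yui      13             17
3     110        1  Wes      12             16
4      83        9  Yui      13             17
5     187        6  Wes      12             16
filter rows where tenure <= 12:
   salary  reports name  tenure  tenure_plus_4
0     196        4  Wes      12             16
3     110        1  Wes      12             16
5     187        6  Wes      12             16
max of column 'tenure_plus_4' → 16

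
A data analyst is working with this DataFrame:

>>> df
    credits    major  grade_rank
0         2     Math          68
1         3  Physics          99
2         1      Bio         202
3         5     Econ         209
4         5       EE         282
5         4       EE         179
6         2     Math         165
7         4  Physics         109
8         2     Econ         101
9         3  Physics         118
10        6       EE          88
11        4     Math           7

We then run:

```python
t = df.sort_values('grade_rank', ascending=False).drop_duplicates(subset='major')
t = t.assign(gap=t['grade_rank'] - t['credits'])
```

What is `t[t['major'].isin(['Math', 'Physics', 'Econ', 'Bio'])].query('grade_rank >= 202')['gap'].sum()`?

sort by grade_rank descending:
    credits    major  grade_rank
4         5       EE         282
3         5     Econ         209
2         1      Bio         202
5         4       EE         179
6         2     Math         165
9         3  Physics         118
7         4  Physics         109
8         2     Econ         101
1         3  Physics          99
10        6       EE          88
0         2     Math          68
11        4     Math           7
drop duplicate major (keep=first):
   credits    major  grade_rank
4        5       EE         282
3        5     Econ         209
2        1      Bio         202
6        2     Math         165
9        3  Physics         118
add column gap = t['grade_rank'] - t['credits']:
   credits    major  grade_rank  gap
4        5       EE         282  277
3        5     Econ         209  204
2        1      Bio         202  201
6        2     Math         165  163
9        3  Physics         118  115
filter rows where major in ['Math', 'Physics', 'Econ', 'Bio']:
   credits    major  grade_rank  gap
3        5     Econ         209  204
2        1      Bio         202  201
6        2     Math         165  163
9        3  Physics         118  115
filter rows where grade_rank >= 202:
   credits major  grade_rank  gap
3        5  Econ         209  204
2        1   Bio         202  201
Finally, sum of column 'gap' = 405.

405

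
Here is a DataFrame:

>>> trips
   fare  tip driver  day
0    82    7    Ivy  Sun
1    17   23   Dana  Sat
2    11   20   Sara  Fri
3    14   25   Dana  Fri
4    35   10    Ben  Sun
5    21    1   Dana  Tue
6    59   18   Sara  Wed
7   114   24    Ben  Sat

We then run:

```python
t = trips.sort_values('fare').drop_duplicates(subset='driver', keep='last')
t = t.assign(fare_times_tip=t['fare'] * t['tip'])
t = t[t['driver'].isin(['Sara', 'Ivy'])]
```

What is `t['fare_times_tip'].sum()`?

1636

sort by fare:
   fare  tip driver  day
2    11   20   Sara  Fri
3    14   25   Dana  Fri
1    17   23   Dana  Sat
5    21    1   Dana  Tue
4    35   10    Ben  Sun
6    59   18   Sara  Wed
0    82    7    Ivy  Sun
7   114   24    Ben  Sat
drop duplicate driver (keep=last):
   fare  tip driver  day
5    21    1   Dana  Tue
6    59   18   Sara  Wed
0    82    7    Ivy  Sun
7   114   24    Ben  Sat
add column fare_times_tip = t['fare'] * t['tip']:
   fare  tip driver  day  fare_times_tip
5    21    1   Dana  Tue              21
6    59   18   Sara  Wed            1062
0    82    7    Ivy  Sun             574
7   114   24    Ben  Sat            2736
filter rows where driver in ['Sara', 'Ivy']:
   fare  tip driver  day  fare_times_tip
6    59   18   Sara  Wed            1062
0    82    7    Ivy  Sun             574
Finally, sum of column 'fare_times_tip' = 1636.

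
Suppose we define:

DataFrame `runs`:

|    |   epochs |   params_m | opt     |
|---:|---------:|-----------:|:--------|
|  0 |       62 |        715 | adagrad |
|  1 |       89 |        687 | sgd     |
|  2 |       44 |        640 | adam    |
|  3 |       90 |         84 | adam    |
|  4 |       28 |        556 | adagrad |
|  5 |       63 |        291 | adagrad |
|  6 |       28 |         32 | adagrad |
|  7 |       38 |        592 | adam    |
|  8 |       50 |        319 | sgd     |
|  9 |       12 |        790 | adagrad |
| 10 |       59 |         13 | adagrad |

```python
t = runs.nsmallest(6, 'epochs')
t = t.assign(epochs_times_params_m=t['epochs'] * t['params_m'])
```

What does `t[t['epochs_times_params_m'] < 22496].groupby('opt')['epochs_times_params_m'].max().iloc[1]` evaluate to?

take 6 rows with smallest epochs:
   epochs  params_m      opt
9      12       790  adagrad
4      28       556  adagrad
6      28        32  adagrad
7      38       592     adam
2      44       640     adam
8      50       319      sgd
add column epochs_times_params_m = t['epochs'] * t['params_m']:
   epochs  params_m      opt  epochs_times_params_m
9      12       790  adagrad                   9480
4      28       556  adagrad                  15568
6      28        32  adagrad                    896
7      38       592     adam                  22496
2      44       640     adam                  28160
8      50       319      sgd                  15950
filter rows where epochs_times_params_m < 22496:
   epochs  params_m      opt  epochs_times_params_m
9      12       790  adagrad                   9480
4      28       556  adagrad                  15568
6      28        32  adagrad                    896
8      50       319      sgd                  15950
group by opt, max of epochs_times_params_m:
opt
adagrad    15568
sgd        15950
Name: epochs_times_params_m, dtype: int64
Taking the value at position 1 gives 15950.

15950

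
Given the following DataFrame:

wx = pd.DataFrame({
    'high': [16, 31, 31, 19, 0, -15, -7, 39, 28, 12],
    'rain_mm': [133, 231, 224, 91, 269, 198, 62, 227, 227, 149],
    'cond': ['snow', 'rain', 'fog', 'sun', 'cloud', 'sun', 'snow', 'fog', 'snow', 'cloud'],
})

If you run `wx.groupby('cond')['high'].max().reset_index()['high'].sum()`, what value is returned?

129

group by cond, max of high:
cond
cloud    12
fog      39
rain     31
snow     28
sun      19
Name: high, dtype: int64
reset_index():
    cond  high
0  cloud    12
1    fog    39
2   rain    31
3   snow    28
4    sun    19
sum of column 'high' → 129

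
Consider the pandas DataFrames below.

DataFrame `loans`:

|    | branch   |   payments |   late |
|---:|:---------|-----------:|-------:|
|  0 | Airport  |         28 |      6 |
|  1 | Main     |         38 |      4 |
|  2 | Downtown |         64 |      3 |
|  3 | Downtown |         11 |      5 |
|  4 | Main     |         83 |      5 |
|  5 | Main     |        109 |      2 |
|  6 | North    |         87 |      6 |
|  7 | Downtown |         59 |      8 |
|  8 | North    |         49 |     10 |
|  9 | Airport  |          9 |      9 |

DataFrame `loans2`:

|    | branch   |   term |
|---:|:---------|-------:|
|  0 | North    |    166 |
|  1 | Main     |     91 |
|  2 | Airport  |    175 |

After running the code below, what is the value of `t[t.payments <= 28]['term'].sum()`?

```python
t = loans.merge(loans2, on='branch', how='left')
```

350.0

merge on 'branch' (how='left') → 10 rows:
     branch  payments  late   term
0   Airport        28     6  175.0
1      Main        38     4   91.0
2  Downtown        64     3    NaN
3  Downtown        11     5    NaN
4      Main        83     5   91.0
5      Main       109     2   91.0
6     North        87     6  166.0
7  Downtown        59     8    NaN
8     North        49    10  166.0
9   Airport         9     9  175.0
filter rows where payments <= 28:
     branch  payments  late   term
0   Airport        28     6  175.0
3  Downtown        11     5    NaN
9   Airport         9     9  175.0
The sum of column 'term' is 350.0.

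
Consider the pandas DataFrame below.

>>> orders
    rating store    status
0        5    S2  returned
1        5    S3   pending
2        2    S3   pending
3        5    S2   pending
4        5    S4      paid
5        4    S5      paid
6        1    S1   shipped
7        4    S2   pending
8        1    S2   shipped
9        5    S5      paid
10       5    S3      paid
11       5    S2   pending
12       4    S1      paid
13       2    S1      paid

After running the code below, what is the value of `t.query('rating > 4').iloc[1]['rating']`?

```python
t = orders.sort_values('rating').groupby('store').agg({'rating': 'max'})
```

sort by rating:
    rating store    status
6        1    S1   shipped
8        1    S2   shipped
2        2    S3   pending
13       2    S1      paid
5        4    S5      paid
7        4    S2   pending
12       4    S1      paid
0        5    S2  returned
1        5    S3   pending
3        5    S2   pending
4        5    S4      paid
9        5    S5      paid
10       5    S3      paid
11       5    S2   pending
group by store, max of rating:
       rating
store        
S1          4
S2          5
S3          5
S4          5
S5          5
filter rows where rating > 4:
       rating
store        
S2          5
S3          5
S4          5
S5          5
Finally, value at position 1, column 'rating' = 5.

5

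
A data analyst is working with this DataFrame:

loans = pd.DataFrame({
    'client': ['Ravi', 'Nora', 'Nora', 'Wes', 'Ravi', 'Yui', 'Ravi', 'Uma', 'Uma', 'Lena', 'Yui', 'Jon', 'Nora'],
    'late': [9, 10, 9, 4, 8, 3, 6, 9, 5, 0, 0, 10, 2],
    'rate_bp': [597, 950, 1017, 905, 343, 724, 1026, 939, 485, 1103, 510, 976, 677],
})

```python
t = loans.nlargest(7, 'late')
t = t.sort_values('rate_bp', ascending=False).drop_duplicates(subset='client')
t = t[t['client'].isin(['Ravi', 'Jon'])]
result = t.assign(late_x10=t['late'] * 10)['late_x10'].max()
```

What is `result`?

100

take 7 rows with largest late:
   client  late  rate_bp
1    Nora    10      950
11    Jon    10      976
0    Ravi     9      597
2    Nora     9     1017
7     Uma     9      939
4    Ravi     8      343
6    Ravi     6     1026
sort by rate_bp descending:
   client  late  rate_bp
6    Ravi     6     1026
2    Nora     9     1017
11    Jon    10      976
1    Nora    10      950
7     Uma     9      939
0    Ravi     9      597
4    Ravi     8      343
drop duplicate client (keep=first):
   client  late  rate_bp
6    Ravi     6     1026
2    Nora     9     1017
11    Jon    10      976
7     Uma     9      939
filter rows where client in ['Ravi', 'Jon']:
   client  late  rate_bp
6    Ravi     6     1026
11    Jon    10      976
add column late_x10 = t['late'] * 10:
   client  late  rate_bp  late_x10
6    Ravi     6     1026        60
11    Jon    10      976       100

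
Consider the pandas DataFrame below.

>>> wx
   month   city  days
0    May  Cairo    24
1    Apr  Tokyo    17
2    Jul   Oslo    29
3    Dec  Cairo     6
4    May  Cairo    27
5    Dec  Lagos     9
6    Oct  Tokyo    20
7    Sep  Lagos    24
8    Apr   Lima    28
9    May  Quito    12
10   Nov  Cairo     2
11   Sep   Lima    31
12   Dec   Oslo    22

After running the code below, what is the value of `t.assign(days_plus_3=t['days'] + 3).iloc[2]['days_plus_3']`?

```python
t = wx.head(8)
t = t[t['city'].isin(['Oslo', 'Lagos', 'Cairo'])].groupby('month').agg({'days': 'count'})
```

5

take first 8 rows:
  month   city  days
0   May  Cairo    24
1   Apr  Tokyo    17
2   Jul   Oslo    29
3   Dec  Cairo     6
4   May  Cairo    27
5   Dec  Lagos     9
6   Oct  Tokyo    20
7   Sep  Lagos    24
filter rows where city in ['Oslo', 'Lagos', 'Cairo']:
  month   city  days
0   May  Cairo    24
2   Jul   Oslo    29
3   Dec  Cairo     6
4   May  Cairo    27
5   Dec  Lagos     9
7   Sep  Lagos    24
group by month, count of days:
       days
month      
Dec       2
Jul       1
May       2
Sep       1
add column days_plus_3 = t['days'] + 3:
       days  days_plus_3
month                   
Dec       2            5
Jul       1            4
May       2            5
Sep       1            4
value at position 2, column 'days_plus_3' → 5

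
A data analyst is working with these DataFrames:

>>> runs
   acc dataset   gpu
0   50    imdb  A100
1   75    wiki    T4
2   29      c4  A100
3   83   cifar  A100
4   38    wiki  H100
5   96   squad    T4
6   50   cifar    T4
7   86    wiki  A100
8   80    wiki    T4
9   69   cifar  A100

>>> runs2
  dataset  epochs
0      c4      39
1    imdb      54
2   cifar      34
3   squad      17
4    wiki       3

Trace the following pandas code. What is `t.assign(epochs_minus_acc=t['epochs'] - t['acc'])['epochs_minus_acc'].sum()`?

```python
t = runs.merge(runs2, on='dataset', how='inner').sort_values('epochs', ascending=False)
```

merge on 'dataset' (how='inner') → 10 rows:
   acc dataset   gpu  epochs
0   50    imdb  A100      54
1   75    wiki    T4       3
2   29      c4  A100      39
3   83   cifar  A100      34
4   38    wiki  H100       3
5   96   squad    T4      17
6   50   cifar    T4      34
7   86    wiki  A100       3
8   80    wiki    T4       3
9   69   cifar  A100      34
sort by epochs descending:
   acc dataset   gpu  epochs
0   50    imdb  A100      54
2   29      c4  A100      39
3   83   cifar  A100      34
6   50   cifar    T4      34
9   69   cifar  A100      34
5   96   squad    T4      17
1   75    wiki    T4       3
4   38    wiki  H100       3
7   86    wiki  A100       3
8   80    wiki    T4       3
add column epochs_minus_acc = t['epochs'] - t['acc']:
   acc dataset   gpu  epochs  epochs_minus_acc
0   50    imdb  A100      54                 4
2   29      c4  A100      39                10
3   83   cifar  A100      34               -49
6   50   cifar    T4      34               -16
9   69   cifar  A100      34               -35
5   96   squad    T4      17               -79
1   75    wiki    T4       3               -72
4   38    wiki  H100       3               -35
7   86    wiki  A100       3               -83
8   80    wiki    T4       3               -77

-432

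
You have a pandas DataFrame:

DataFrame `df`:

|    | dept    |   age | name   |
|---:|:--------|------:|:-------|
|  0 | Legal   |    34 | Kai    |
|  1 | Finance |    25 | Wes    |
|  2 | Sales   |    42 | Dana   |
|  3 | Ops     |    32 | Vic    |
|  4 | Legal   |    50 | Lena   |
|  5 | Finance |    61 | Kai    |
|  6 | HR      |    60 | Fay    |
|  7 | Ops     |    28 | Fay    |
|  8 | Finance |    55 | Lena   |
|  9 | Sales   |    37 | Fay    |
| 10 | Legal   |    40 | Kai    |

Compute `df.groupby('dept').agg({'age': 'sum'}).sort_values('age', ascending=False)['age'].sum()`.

group by dept, sum of age:
         age
dept        
Finance  141
HR        60
Legal    124
Ops       60
Sales     79
sort by age descending:
         age
dept        
Finance  141
Legal    124
Sales     79
HR        60
Ops       60
Then the sum of column 'age': 464

464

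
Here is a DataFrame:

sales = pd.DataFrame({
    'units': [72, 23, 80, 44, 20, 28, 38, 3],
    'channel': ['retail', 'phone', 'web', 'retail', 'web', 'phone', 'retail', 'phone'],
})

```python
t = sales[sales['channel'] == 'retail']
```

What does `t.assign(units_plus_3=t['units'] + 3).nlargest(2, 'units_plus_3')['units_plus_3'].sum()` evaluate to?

filter rows where channel == 'retail':
   units channel
0     72  retail
3     44  retail
6     38  retail
add column units_plus_3 = t['units'] + 3:
   units channel  units_plus_3
0     72  retail            75
3     44  retail            47
6     38  retail            41
take 2 rows with largest units_plus_3:
   units channel  units_plus_3
0     72  retail            75
3     44  retail            47

122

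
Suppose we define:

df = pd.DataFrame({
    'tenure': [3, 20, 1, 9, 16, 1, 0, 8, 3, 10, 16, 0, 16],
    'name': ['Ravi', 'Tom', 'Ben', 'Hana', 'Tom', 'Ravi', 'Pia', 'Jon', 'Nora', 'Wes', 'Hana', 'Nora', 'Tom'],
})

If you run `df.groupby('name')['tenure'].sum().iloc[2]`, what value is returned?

8

group by name, sum of tenure:
name
Ben      1
Hana    25
Jon      8
Nora     3
Pia      0
Ravi     4
Tom     52
Wes     10
Name: tenure, dtype: int64
value at position 2 → 8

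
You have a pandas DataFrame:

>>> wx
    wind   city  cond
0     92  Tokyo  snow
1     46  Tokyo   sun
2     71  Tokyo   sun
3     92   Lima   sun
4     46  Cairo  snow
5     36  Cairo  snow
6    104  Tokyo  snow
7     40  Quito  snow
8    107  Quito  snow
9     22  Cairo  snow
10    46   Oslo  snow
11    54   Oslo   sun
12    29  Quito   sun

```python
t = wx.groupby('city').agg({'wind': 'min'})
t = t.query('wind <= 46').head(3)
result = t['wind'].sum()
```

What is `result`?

group by city, min of wind:
       wind
city       
Cairo    22
Lima     92
Oslo     46
Quito    29
Tokyo    46
filter rows where wind <= 46:
       wind
city       
Cairo    22
Oslo     46
Quito    29
Tokyo    46
take first 3 rows:
       wind
city       
Cairo    22
Oslo     46
Quito    29
Finally, sum of column 'wind' = 97.

97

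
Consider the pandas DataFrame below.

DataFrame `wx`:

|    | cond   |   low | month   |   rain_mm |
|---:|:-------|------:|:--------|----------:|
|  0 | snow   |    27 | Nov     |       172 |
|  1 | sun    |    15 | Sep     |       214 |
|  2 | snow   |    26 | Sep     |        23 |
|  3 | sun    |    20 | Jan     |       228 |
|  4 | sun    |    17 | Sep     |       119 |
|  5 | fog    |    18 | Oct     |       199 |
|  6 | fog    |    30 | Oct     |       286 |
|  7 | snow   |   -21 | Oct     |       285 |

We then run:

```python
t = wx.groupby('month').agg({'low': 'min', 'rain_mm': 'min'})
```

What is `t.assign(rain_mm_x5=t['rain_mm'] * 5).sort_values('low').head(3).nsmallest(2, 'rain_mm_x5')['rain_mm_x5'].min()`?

115

group by month: min(low), min(rain_mm):
       low  rain_mm
month              
Jan     20      228
Nov     27      172
Oct    -21      199
Sep     15       23
add column rain_mm_x5 = t['rain_mm'] * 5:
       low  rain_mm  rain_mm_x5
month                          
Jan     20      228        1140
Nov     27      172         860
Oct    -21      199         995
Sep     15       23         115
sort by low:
       low  rain_mm  rain_mm_x5
month                          
Oct    -21      199         995
Sep     15       23         115
Jan     20      228        1140
Nov     27      172         860
take first 3 rows:
       low  rain_mm  rain_mm_x5
month                          
Oct    -21      199         995
Sep     15       23         115
Jan     20      228        1140
take 2 rows with smallest rain_mm_x5:
       low  rain_mm  rain_mm_x5
month                          
Sep     15       23         115
Oct    -21      199         995
min of column 'rain_mm_x5' → 115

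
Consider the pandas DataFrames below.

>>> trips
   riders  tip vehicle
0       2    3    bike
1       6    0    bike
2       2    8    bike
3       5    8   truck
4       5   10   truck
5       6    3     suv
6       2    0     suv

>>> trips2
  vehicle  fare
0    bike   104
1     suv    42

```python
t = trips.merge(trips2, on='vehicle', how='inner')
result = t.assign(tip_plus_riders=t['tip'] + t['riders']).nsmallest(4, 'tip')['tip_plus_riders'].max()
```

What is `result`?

merge on 'vehicle' (how='inner') → 5 rows:
   riders  tip vehicle  fare
0       2    3    bike   104
1       6    0    bike   104
2       2    8    bike   104
3       6    3     suv    42
4       2    0     suv    42
add column tip_plus_riders = t['tip'] + t['riders']:
   riders  tip vehicle  fare  tip_plus_riders
0       2    3    bike   104                5
1       6    0    bike   104                6
2       2    8    bike   104               10
3       6    3     suv    42                9
4       2    0     suv    42                2
take 4 rows with smallest tip:
   riders  tip vehicle  fare  tip_plus_riders
1       6    0    bike   104                6
4       2    0     suv    42                2
0       2    3    bike   104                5
3       6    3     suv    42                9
So max() = 9.

9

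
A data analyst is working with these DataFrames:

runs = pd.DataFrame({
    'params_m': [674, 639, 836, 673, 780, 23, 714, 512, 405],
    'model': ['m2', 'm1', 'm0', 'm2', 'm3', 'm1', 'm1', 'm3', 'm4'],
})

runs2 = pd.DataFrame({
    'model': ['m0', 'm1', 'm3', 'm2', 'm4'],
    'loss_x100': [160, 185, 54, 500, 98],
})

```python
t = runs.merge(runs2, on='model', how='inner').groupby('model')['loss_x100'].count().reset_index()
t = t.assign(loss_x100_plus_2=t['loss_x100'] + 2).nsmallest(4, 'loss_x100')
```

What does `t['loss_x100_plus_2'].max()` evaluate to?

4

merge on 'model' (how='inner') → 9 rows:
   params_m model  loss_x100
0       674    m2        500
1       639    m1        185
2       836    m0        160
3       673    m2        500
4       780    m3         54
5        23    m1        185
6       714    m1        185
7       512    m3         54
8       405    m4         98
group by model, count of loss_x100:
model
m0    1
m1    3
m2    2
m3    2
m4    1
Name: loss_x100, dtype: int64
reset_index():
  model  loss_x100
0    m0          1
1    m1          3
2    m2          2
3    m3          2
4    m4          1
add column loss_x100_plus_2 = t['loss_x100'] + 2:
  model  loss_x100  loss_x100_plus_2
0    m0          1                 3
1    m1          3                 5
2    m2          2                 4
3    m3          2                 4
4    m4          1                 3
take 4 rows with smallest loss_x100:
  model  loss_x100  loss_x100_plus_2
0    m0          1                 3
4    m4          1                 3
2    m2          2                 4
3    m3          2                 4
Taking the max of column 'loss_x100_plus_2' gives 4.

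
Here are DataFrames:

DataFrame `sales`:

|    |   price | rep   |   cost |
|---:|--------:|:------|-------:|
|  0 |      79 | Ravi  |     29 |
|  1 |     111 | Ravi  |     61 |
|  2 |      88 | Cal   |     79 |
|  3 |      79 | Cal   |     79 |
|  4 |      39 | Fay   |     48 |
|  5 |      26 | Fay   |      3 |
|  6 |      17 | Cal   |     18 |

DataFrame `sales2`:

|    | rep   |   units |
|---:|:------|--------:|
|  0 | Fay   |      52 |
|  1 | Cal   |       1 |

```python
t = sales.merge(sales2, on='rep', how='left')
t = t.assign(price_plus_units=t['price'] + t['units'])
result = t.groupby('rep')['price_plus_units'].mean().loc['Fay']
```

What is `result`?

merge on 'rep' (how='left') → 7 rows:
   price   rep  cost  units
0     79  Ravi    29    NaN
1    111  Ravi    61    NaN
2     88   Cal    79    1.0
3     79   Cal    79    1.0
4     39   Fay    48   52.0
5     26   Fay     3   52.0
6     17   Cal    18    1.0
add column price_plus_units = t['price'] + t['units']:
   price   rep  cost  units  price_plus_units
0     79  Ravi    29    NaN               NaN
1    111  Ravi    61    NaN               NaN
2     88   Cal    79    1.0              89.0
3     79   Cal    79    1.0              80.0
4     39   Fay    48   52.0              91.0
5     26   Fay     3   52.0              78.0
6     17   Cal    18    1.0              18.0
group by rep, mean of price_plus_units:
rep
Cal     62.333333
Fay     84.500000
Ravi          NaN
Name: price_plus_units, dtype: float64
So loc['Fay'] = 84.5.

84.5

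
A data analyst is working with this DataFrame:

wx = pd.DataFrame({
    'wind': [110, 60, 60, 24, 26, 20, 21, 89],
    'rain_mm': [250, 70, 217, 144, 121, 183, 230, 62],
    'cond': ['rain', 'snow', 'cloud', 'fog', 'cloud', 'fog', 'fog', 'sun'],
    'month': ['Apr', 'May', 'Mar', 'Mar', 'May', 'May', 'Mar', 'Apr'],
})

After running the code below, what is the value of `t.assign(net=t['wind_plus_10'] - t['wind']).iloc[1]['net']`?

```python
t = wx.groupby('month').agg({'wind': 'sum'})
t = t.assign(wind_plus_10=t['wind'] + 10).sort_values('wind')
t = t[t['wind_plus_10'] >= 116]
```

group by month, sum of wind:
       wind
month      
Apr     199
Mar     105
May     106
add column wind_plus_10 = t['wind'] + 10:
       wind  wind_plus_10
month                    
Apr     199           209
Mar     105           115
May     106           116
sort by wind:
       wind  wind_plus_10
month                    
Mar     105           115
May     106           116
Apr     199           209
filter rows where wind_plus_10 >= 116:
       wind  wind_plus_10
month                    
May     106           116
Apr     199           209
add column net = t['wind_plus_10'] - t['wind']:
       wind  wind_plus_10  net
month                         
May     106           116   10
Apr     199           209   10

10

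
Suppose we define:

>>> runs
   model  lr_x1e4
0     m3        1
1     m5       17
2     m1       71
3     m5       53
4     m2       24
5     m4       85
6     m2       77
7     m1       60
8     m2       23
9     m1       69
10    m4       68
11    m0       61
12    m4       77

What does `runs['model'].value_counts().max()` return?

value_counts of model:
model
m1    3
m2    3
m4    3
m5    2
m3    1
m0    1
Name: count, dtype: int64
Finally, max of the resulting series = 3.

3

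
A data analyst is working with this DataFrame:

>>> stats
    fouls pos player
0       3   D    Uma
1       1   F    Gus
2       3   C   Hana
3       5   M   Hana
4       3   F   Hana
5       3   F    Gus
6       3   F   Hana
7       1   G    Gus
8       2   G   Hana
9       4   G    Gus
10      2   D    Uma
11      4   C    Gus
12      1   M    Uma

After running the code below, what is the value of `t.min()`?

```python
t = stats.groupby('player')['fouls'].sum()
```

group by player, sum of fouls:
player
Gus     13
Hana    16
Uma      6
Name: fouls, dtype: int64
So min() = 6.

6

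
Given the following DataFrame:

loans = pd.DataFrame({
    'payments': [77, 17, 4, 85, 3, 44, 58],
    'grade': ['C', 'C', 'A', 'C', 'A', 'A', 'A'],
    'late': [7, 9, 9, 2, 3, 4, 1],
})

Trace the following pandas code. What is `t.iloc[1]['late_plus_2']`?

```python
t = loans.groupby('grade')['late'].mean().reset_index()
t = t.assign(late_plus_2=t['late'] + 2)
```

8.0

group by grade, mean of late:
grade
A    4.25
C    6.00
Name: late, dtype: float64
reset_index():
  grade  late
0     A  4.25
1     C  6.00
add column late_plus_2 = t['late'] + 2:
  grade  late  late_plus_2
0     A  4.25         6.25
1     C  6.00         8.00
Then the value at position 1, column 'late_plus_2': 8.0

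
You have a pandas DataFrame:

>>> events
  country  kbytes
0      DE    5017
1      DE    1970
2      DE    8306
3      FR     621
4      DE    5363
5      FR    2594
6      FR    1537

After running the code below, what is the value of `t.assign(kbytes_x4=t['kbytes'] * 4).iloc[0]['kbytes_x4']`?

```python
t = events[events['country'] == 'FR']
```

filter rows where country == 'FR':
  country  kbytes
3      FR     621
5      FR    2594
6      FR    1537
add column kbytes_x4 = t['kbytes'] * 4:
  country  kbytes  kbytes_x4
3      FR     621       2484
5      FR    2594      10376
6      FR    1537       6148
Finally, value at position 0, column 'kbytes_x4' = 2484.

2484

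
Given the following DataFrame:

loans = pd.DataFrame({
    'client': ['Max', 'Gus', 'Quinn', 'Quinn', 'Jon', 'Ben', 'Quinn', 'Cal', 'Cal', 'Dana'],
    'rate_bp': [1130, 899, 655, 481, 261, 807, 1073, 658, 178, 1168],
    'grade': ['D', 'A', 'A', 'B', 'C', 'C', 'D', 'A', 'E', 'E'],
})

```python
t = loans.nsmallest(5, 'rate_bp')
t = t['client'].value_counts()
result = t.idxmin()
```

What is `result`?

Jon

take 5 rows with smallest rate_bp:
  client  rate_bp grade
8    Cal      178     E
4    Jon      261     C
3  Quinn      481     B
2  Quinn      655     A
7    Cal      658     A
value_counts of client:
client
Cal      2
Quinn    2
Jon      1
Name: count, dtype: int64
Hence Jon.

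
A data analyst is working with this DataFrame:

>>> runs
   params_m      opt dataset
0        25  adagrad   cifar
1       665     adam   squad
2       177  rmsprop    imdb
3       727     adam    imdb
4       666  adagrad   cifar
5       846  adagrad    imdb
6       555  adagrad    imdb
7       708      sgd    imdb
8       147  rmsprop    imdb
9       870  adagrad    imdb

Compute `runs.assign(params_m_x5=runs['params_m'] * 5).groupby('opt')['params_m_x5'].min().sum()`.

7725

add column params_m_x5 = runs['params_m'] * 5:
   params_m      opt dataset  params_m_x5
0        25  adagrad   cifar          125
1       665     adam   squad         3325
2       177  rmsprop    imdb          885
3       727     adam    imdb         3635
4       666  adagrad   cifar         3330
5       846  adagrad    imdb         4230
6       555  adagrad    imdb         2775
7       708      sgd    imdb         3540
8       147  rmsprop    imdb          735
9       870  adagrad    imdb         4350
group by opt, min of params_m_x5:
opt
adagrad     125
adam       3325
rmsprop     735
sgd        3540
Name: params_m_x5, dtype: int64
Reading off the sum of the resulting series, we get 7725.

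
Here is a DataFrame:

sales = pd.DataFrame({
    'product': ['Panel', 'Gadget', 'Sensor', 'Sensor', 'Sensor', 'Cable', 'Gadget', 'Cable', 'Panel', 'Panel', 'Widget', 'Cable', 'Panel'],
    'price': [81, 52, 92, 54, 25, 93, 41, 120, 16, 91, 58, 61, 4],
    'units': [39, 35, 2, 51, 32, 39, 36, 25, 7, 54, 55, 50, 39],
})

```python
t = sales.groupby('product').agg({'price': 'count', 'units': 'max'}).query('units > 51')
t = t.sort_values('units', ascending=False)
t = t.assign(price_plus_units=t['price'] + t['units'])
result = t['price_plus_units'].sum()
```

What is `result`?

114

group by product: count(price), max(units):
         price  units
product              
Cable        3     50
Gadget       2     36
Panel        4     54
Sensor       3     51
Widget       1     55
filter rows where units > 51:
         price  units
product              
Panel        4     54
Widget       1     55
sort by units descending:
         price  units
product              
Widget       1     55
Panel        4     54
add column price_plus_units = t['price'] + t['units']:
         price  units  price_plus_units
product                                
Widget       1     55                56
Panel        4     54                58
So sum() = 114.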